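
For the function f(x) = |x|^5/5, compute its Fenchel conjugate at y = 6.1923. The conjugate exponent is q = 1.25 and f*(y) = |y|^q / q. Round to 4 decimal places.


The conjugate exponent q satisfies 1/p + 1/q = 1.
p = 5, so q = 5/(5 - 1) = 1.25
|y|^q = 6.1923^1.25 = 9.7682
f*(6.1923) = 9.7682 / 1.25 = 7.8146


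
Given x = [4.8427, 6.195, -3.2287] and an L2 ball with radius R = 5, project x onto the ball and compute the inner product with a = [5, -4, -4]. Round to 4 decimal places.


Step 1: Compute ||x|| (intermediates to 6 decimals).
||x|| = sqrt(4.8427^2 + 6.195^2 + (-3.2287)^2) = 8.500251
Step 2: Project.
Since ||x|| > R, scale = R/||x|| = 5/8.500251 = 0.588218, proj(x) = scale * x
proj(x) = [2.848563, 3.644011, -1.899179]
Step 3: Dot product.
a^T * proj(x) = 5*2.848563 - 4*3.644011 - 4*(-1.899179) = 7.2635


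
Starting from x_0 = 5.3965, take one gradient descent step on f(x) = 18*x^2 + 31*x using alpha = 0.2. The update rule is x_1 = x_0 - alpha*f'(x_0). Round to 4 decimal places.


We compute the gradient at x_0 and apply the update.
f'(x) = 36*x + 31
f'(5.3965) = 36*5.3965 + 31 = 225.274
x_1 = 5.3965 - 0.2*225.274 = -39.6583


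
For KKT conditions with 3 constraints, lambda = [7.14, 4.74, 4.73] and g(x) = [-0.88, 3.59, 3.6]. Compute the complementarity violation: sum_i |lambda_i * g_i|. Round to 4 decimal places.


KKT complementary slackness check:
lambda_1 * g_1 = 7.14 * -0.88 = -6.2832
lambda_2 * g_2 = 4.74 * 3.59 = 17.0166
lambda_3 * g_3 = 4.73 * 3.6 = 17.028
Total violation = 6.2832 + 17.0166 + 17.028 = 40.3278


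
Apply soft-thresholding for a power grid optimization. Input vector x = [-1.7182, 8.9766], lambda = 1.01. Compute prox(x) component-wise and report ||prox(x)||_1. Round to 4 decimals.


Soft-thresholding with lambda = 1.01:
prox(-1.7182) = sign(-1.7182)*max(|-1.7182| - 1.01, 0) = -0.7082
prox(8.9766) = sign(8.9766)*max(|8.9766| - 1.01, 0) = 7.9666
prox(x) = [-0.7082, 7.9666]
||prox(x)||_1 = 0.7082 + 7.9666 = 8.6748


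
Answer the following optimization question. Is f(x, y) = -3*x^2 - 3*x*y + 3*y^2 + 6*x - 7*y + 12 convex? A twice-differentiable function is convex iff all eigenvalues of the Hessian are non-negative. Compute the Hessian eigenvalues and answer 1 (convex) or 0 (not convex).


The Hessian of f(x,y) = -3*x^2 - 3*x*y + 3*y^2 + 6*x - 7*y + 12 is:
H = [[-6, -3], [-3, 6]]
Trace = -6 + 6 = 0
Determinant = -6*6 - (-3)^2 = -45
Discriminant = (0)^2 - 4*-45 = 180.0
Eigenvalues: lambda_1 = -6.7082, lambda_2 = 6.7082
The function is not convex.

0


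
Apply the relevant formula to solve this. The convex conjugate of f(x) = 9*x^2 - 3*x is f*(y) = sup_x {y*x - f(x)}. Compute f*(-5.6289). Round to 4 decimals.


f*(y) = sup_x {y*x - a*x^2 - b*x} = sup_x {(y-b)*x - a*x^2}
FOC: (y - b) - 2a*x = 0 => x* = (y - b)/(2a)
x* = (-5.6289 + 3)/(2*9) = -0.1461
f*(-5.6289) = (y-b)^2/(4a) = (-5.6289 + 3)^2/(4*9)
= 6.9111/36 = 0.192


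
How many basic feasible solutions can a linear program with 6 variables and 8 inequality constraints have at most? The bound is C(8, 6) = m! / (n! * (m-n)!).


Each vertex corresponds to some choice of n active constraints out of m, so the number of vertices is at most C(m, n) = m! / (n!(m-n)!).
m = 8, n = 6
Numerator: 8 * 7 * 6 * 5 * 4 * 3
Denominator: 6! = 720
C(8, 6) = 28


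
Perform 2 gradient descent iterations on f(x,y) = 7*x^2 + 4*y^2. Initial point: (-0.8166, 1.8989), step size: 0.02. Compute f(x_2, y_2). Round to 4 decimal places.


Gradient descent on f(x,y) = 7*x^2 + 4*y^2.
Starting point: (-0.8166, 1.8989), alpha = 0.02
Step 1: grad_x = 2*7*-0.8166 = -11.4324, grad_y = 2*4*1.8989 = 15.1912
  x_1 = -0.8166 - 0.02*-11.4324 = -0.588
  y_1 = 1.8989 - 0.02*15.1912 = 1.5951
Step 2: grad_x = 2*7*-0.588 = -8.2313, grad_y = 2*4*1.5951 = 12.7606
  x_2 = -0.588 - 0.02*-8.2313 = -0.4233
  y_2 = 1.5951 - 0.02*12.7606 = 1.3399
f(-0.4233, 1.3399) = 7*(-0.4233)^2 + 4*1.3399^2 = 8.4354


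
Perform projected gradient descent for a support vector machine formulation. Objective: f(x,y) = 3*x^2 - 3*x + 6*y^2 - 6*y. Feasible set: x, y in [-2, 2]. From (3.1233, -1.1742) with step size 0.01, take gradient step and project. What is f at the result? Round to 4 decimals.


Step 1: Compute gradient at (3.1233, -1.1742).
grad_x = 2*3*3.1233 - 3 = 15.7398
grad_y = 2*6*-1.1742 - 6 = -20.0904
Step 2: Gradient step.
x_raw = 3.1233 - 0.01*15.7398 = 2.9659
y_raw = -1.1742 - 0.01*-20.0904 = -0.9733
Step 3: Project onto [-2, 2].
x_proj = clip(2.9659) = 2.0
y_proj = clip(-0.9733) = -0.9733
Step 4: Evaluate f.
f(2.0, -0.9733) = 17.5236


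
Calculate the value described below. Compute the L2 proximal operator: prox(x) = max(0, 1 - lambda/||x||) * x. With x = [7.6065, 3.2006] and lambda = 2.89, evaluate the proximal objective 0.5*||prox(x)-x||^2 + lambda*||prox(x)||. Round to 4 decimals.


Step 1: Compute ||x||.
||x|| = 8.2524
Step 2: Compute scaling factor.
scale = max(0, 1 - 2.89/8.2524) = 0.6498
Step 3: prox(x) = [4.9427, 2.0798]
||prox(x)|| = 5.3624
Step 4: Proximal objective.
0.5*||prox-x||^2 = 4.1761
lambda*||prox|| = 15.4973
Total = 19.6735


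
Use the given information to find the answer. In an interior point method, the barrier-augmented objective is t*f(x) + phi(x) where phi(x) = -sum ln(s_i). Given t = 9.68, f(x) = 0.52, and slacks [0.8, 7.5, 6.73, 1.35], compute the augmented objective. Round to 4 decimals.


Step 1: Compute log-barrier.
ln values: [-0.2231, 2.0149, 1.9066, 0.3001]
phi = -(-0.2231 + 2.0149 + 1.9066 + 0.3001) = -3.9984
Step 2: Compute augmented objective.
t*f(x) = 9.68*0.52 = 5.0336
Total = 5.0336 - 3.9984 = 1.0352


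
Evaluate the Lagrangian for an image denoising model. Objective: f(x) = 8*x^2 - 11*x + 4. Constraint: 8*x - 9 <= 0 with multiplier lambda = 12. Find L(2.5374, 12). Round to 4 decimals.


Step 1: Evaluate f(x).
f(2.5374) = 8*2.5374^2 - 11*2.5374 + 4 = 27.5958
Step 2: Evaluate g(x).
g(2.5374) = 8*2.5374 - 9 = 11.2992
Step 3: Compute Lagrangian.
L = 27.5958 + 12*11.2992 = 163.1862


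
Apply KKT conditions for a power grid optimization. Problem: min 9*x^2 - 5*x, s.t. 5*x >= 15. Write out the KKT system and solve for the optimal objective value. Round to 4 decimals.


Step 1: Try lambda = 0 (constraint inactive).
x_unc = 5/(2*9) = 0.2778
Check: 5*0.2778 = 1.389 < 15 -- violated!
Step 2: Constraint must be active: 5*x = 15
x* = 15/5 = 3.0
lambda = (2*9*3.0 - 5)/5 = 9.8
Step 3: Compute optimal value.
f(x*) = 9*3.0^2 - 5*3.0 = 66.0


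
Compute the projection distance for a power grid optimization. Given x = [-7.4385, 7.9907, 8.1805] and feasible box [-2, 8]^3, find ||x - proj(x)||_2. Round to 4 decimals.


Project each component onto [-2, 8].
clip(-7.4385) = -2.0, clip(7.9907) = 7.9907, clip(8.1805) = 8.0
Projection = [-2.0, 7.9907, 8.0]
Squared diffs: [29.5773, 0.0, 0.0326]
Distance = sqrt(29.6099) = 5.4415


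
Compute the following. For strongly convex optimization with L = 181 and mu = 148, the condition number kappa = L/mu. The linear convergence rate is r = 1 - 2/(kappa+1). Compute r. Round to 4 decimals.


Step 1: Compute the condition number.
kappa = L/mu = 181/148 = 1.223
Step 2: Compute the convergence rate.
r = 1 - 2/(kappa + 1) = 1 - 2*mu/(L + mu) = (L - mu)/(L + mu) = 33/329 = 0.1003


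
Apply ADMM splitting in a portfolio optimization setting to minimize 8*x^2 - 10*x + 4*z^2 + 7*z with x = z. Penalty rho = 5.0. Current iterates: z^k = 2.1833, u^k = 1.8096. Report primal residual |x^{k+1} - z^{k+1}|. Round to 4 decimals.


ADMM iteration with rho = 5.0, z^k = 2.1833, u^k = 1.8096
Step 1: x-update.
Minimize 8*x^2 - 10*x + (5.0/2)*(x - 2.1833 + 1.8096)^2
FOC: (2*8 + 5.0)*x = 10 + 5.0*(2.1833 - 1.8096)
x^{k+1} = 0.5652
Step 2: z-update.
Minimize 4*z^2 + 7*z + (5.0/2)*(0.5652 - z + 1.8096)^2
FOC: (2*4 + 5.0)*z = -7 + 5.0*(0.5652 + 1.8096)
z^{k+1} = 0.3749
Step 3: u-update.
u^{k+1} = 1.8096 + 0.5652 - 0.3749 = 1.9999
Step 4: Primal residual = |0.5652 - 0.3749| = 0.1903


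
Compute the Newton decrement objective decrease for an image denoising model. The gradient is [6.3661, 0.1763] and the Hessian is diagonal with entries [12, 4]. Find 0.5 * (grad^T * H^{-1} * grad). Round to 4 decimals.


Step 1: H is diagonal, so H^(-1) * g = [0.5305, 0.0441].
Step 2: g^T H^(-1) g = sum_i g_i^2 / H_ii
  = (6.3661)^2/12 + (0.1763)^2/4
  = 3.3773 + 0.0078 = 3.385
Step 3: Objective decrease = 0.5 * g^T H^(-1) g = 1.6925


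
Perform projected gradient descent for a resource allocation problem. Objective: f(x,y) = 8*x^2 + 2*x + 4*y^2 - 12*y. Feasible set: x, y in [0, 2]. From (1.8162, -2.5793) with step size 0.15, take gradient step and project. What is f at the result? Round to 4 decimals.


Step 1: Compute gradient at (1.8162, -2.5793).
grad_x = 2*8*1.8162 + 2 = 31.0592
grad_y = 2*4*-2.5793 - 12 = -32.6344
Step 2: Gradient step.
x_raw = 1.8162 - 0.15*31.0592 = -2.8427
y_raw = -2.5793 - 0.15*-32.6344 = 2.3159
Step 3: Project onto [0, 2].
x_proj = clip(-2.8427) = 0.0
y_proj = clip(2.3159) = 2.0
Step 4: Evaluate f.
f(0.0, 2.0) = -8.0


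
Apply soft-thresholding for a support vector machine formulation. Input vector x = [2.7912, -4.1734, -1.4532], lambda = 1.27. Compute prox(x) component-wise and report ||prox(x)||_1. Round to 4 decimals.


Soft-thresholding with lambda = 1.27:
prox(2.7912) = sign(2.7912)*max(|2.7912| - 1.27, 0) = 1.5212
prox(-4.1734) = sign(-4.1734)*max(|-4.1734| - 1.27, 0) = -2.9034
prox(-1.4532) = sign(-1.4532)*max(|-1.4532| - 1.27, 0) = -0.1832
prox(x) = [1.5212, -2.9034, -0.1832]
||prox(x)||_1 = 1.5212 + 2.9034 + 0.1832 = 4.6078


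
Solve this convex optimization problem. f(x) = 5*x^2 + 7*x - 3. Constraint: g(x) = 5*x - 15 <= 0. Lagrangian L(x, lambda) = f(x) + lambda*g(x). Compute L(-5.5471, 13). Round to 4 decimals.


Step 1: Evaluate f(x).
f(-5.5471) = 5*(-5.5471)^2 + 7*(-5.5471) - 3 = 112.0219
Step 2: Evaluate g(x).
g(-5.5471) = 5*-5.5471 - 15 = -42.7355
Step 3: Compute Lagrangian.
L = 112.0219 + 13*-42.7355 = -443.5396


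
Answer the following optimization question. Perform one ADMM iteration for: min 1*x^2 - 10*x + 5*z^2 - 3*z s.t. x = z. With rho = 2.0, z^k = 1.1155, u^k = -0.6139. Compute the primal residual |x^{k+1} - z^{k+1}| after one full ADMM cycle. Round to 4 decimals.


ADMM iteration with rho = 2.0, z^k = 1.1155, u^k = -0.6139
Step 1: x-update.
Minimize 1*x^2 - 10*x + (2.0/2)*(x - 1.1155 - 0.6139)^2
FOC: (2*1 + 2.0)*x = 10 + 2.0*(1.1155 + 0.6139)
x^{k+1} = 3.3647
Step 2: z-update.
Minimize 5*z^2 - 3*z + (2.0/2)*(3.3647 - z - 0.6139)^2
FOC: (2*5 + 2.0)*z = 3 + 2.0*(3.3647 - 0.6139)
z^{k+1} = 0.7085
Step 3: u-update.
u^{k+1} = -0.6139 + 3.3647 - 0.7085 = 2.0423
Step 4: Primal residual = |3.3647 - 0.7085| = 2.6562


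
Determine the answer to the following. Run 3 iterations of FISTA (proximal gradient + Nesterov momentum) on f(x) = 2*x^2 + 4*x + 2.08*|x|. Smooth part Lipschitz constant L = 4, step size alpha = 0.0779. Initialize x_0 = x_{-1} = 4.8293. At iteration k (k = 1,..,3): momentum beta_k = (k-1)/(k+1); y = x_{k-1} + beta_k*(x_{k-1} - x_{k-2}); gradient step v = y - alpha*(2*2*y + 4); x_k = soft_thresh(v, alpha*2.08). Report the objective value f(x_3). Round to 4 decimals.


FISTA on f(x) = 2*x^2 + 4*x + 2.08*|x|
L = 4, alpha = 0.0779
Iteration 1: beta = 0.0, y = 4.8293 + 0.0*(4.8293 - 4.8293) = 4.8293
  grad(y) = 23.3172, v = y - alpha*grad = 3.0129
  prox(v) = soft_thresh(3.0129, 0.162) = 2.8509
Iteration 2: beta = 0.3333, y = 2.8509 + 0.3333*(2.8509 - 4.8293) = 2.1914
  grad(y) = 12.7655, v = y - alpha*grad = 1.1969
  prox(v) = soft_thresh(1.1969, 0.162) = 1.0349
Iteration 3: beta = 0.5, y = 1.0349 + 0.5*(1.0349 - 2.8509) = 0.1269
  grad(y) = 4.5078, v = y - alpha*grad = -0.2242
  prox(v) = soft_thresh(-0.2242, 0.162) = -0.0622
f(x_3) = 2*(-0.0622)^2 + 4*(-0.0622) + 2.08*|-0.0622| = -0.1117


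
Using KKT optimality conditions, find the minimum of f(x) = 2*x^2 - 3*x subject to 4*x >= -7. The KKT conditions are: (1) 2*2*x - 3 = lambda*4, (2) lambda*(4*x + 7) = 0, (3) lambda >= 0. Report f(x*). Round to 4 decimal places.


Step 1: Try lambda = 0 (constraint inactive).
Stationarity: 2*2*x - 3 = 0
x* = 3/(2*2) = 0.75
Check constraint: 4*0.75 = 3.0 >= -7 -- satisfied.
Step 2: Compute optimal value.
f(x*) = 2*0.75^2 - 3*0.75 = -1.125


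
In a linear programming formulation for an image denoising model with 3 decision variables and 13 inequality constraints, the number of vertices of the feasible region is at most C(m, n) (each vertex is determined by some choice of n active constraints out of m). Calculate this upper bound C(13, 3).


Each vertex corresponds to some choice of n active constraints out of m, so the number of vertices is at most C(m, n) = m! / (n!(m-n)!).
m = 13, n = 3
Numerator: 13 * 12 * 11
Denominator: 3! = 6
C(13, 3) = 286


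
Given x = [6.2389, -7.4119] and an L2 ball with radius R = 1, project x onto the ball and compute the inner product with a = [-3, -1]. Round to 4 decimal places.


Step 1: Compute ||x|| (intermediates to 6 decimals).
||x|| = sqrt(6.2389^2 + (-7.4119)^2) = 9.688144
Step 2: Project.
Since ||x|| > R, scale = R/||x|| = 1/9.688144 = 0.103219, proj(x) = scale * x
proj(x) = [0.643973, -0.765049]
Step 3: Dot product.
a^T * proj(x) = -3*0.643973 - 1*(-0.765049) = -1.1669


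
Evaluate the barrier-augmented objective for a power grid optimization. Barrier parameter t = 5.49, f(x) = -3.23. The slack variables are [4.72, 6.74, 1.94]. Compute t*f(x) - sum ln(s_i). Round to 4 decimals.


Step 1: Compute log-barrier.
ln values: [1.5518, 1.9081, 0.6627]
phi = -(1.5518 + 1.9081 + 0.6627) = -4.1226
Step 2: Compute augmented objective.
t*f(x) = 5.49*-3.23 = -17.7327
Total = -17.7327 - 4.1226 = -21.8553


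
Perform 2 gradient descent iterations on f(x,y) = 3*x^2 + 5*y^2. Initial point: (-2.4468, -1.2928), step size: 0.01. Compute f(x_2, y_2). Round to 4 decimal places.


Gradient descent on f(x,y) = 3*x^2 + 5*y^2.
Starting point: (-2.4468, -1.2928), alpha = 0.01
Step 1: grad_x = 2*3*-2.4468 = -14.6808, grad_y = 2*5*-1.2928 = -12.928
  x_1 = -2.4468 - 0.01*-14.6808 = -2.3
  y_1 = -1.2928 - 0.01*-12.928 = -1.1635
Step 2: grad_x = 2*3*-2.3 = -13.8, grad_y = 2*5*-1.1635 = -11.6352
  x_2 = -2.3 - 0.01*-13.8 = -2.162
  y_2 = -1.1635 - 0.01*-11.6352 = -1.0472
f(-2.162, -1.0472) = 3*(-2.162)^2 + 5*(-1.0472)^2 = 19.5054


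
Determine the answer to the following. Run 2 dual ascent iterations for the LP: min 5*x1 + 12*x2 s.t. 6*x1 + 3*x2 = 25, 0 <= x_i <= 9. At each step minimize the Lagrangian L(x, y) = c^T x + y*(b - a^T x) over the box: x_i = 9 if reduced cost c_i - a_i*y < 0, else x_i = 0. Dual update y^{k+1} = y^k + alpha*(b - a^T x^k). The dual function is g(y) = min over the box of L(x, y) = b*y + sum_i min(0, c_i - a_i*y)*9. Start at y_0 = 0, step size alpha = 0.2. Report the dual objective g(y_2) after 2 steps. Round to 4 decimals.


Dual ascent for LP: min 5*x1 + 12*x2, 6*x1 + 3*x2 = 25, 0 <= x_i <= 9
Step 1: y^k = 0.0, reduced costs: (5.0, 12.0)
  x^k = (0.0, 0.0), subgradient = b - a^T x = 25.0
  y^{k+1} = 0.0 + 0.2*25.0 = 5.0
Step 2: y^k = 5.0, reduced costs: (-25.0, -3.0)
  x^k = (9.0, 9.0), subgradient = b - a^T x = -56.0
  y^{k+1} = 5.0 + 0.2*-56.0 = -6.2
Dual objective at y_2 = -6.2: reduced costs (42.2, 30.6), box minimizer x = (0.0, 0.0)
g(y_2) = b*y + (c1 - a1*y)*x1 + (c2 - a2*y)*x2 = 25*(-6.2) + 42.2*0.0 + 30.6*0.0 = -155.0 + 0.0 + 0.0 = -155.0


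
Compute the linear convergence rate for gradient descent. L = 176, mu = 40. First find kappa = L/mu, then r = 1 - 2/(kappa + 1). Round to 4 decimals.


Step 1: Compute the condition number.
kappa = L/mu = 176/40 = 4.4
Step 2: Compute the convergence rate.
r = 1 - 2/(kappa + 1) = 1 - 2*mu/(L + mu) = (L - mu)/(L + mu) = 136/216 = 0.6296


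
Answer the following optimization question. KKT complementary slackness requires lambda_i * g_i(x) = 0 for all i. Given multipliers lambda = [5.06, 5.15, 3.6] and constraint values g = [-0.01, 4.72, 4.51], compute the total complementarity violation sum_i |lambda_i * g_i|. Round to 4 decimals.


KKT complementary slackness check:
lambda_1 * g_1 = 5.06 * -0.01 = -0.0506
lambda_2 * g_2 = 5.15 * 4.72 = 24.308
lambda_3 * g_3 = 3.6 * 4.51 = 16.236
Total violation = 0.0506 + 24.308 + 16.236 = 40.5946


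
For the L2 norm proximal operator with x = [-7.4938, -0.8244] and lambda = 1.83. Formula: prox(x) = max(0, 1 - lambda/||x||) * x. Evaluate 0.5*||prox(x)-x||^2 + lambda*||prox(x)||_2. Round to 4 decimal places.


Step 1: Compute ||x||.
||x|| = 7.539
Step 2: Compute scaling factor.
scale = max(0, 1 - 1.83/7.539) = 0.7573
Step 3: prox(x) = [-5.6748, -0.6243]
||prox(x)|| = 5.709
Step 4: Proximal objective.
0.5*||prox-x||^2 = 1.6745
lambda*||prox|| = 10.4475
Total = 12.1219


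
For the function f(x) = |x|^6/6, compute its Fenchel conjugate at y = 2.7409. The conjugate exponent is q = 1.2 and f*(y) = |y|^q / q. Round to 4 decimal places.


The conjugate exponent q satisfies 1/p + 1/q = 1.
p = 6, so q = 6/(6 - 1) = 1.2
|y|^q = 2.7409^1.2 = 3.3533
f*(2.7409) = 3.3533 / 1.2 = 2.7944


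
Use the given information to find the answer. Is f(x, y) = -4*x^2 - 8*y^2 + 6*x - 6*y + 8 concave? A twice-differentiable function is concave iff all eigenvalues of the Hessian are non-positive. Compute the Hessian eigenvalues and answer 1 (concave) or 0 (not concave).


The Hessian of f(x,y) = -4*x^2 - 8*y^2 + 6*x - 6*y + 8 is:
H = [[-8, 0], [0, -16]]
Trace = -8 - 16 = -24
Determinant = -8*-16 - (0)^2 = 128
Discriminant = (-24)^2 - 4*128 = 64.0
Eigenvalues: lambda_1 = -16.0, lambda_2 = -8.0
The function is concave.

1


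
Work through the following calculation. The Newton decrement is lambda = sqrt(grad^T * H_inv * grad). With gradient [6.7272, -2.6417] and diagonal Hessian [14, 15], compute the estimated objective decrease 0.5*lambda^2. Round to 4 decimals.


Step 1: H is diagonal, so H^(-1) * g = [0.4805, -0.1761].
Step 2: g^T H^(-1) g = sum_i g_i^2 / H_ii
  = (6.7272)^2/14 + (-2.6417)^2/15
  = 3.2325 + 0.4652 = 3.6978
Step 3: Objective decrease = 0.5 * g^T H^(-1) g = 1.8489


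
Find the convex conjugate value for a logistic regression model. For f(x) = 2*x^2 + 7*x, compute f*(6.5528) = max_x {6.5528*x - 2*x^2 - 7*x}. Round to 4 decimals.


f*(y) = sup_x {y*x - a*x^2 - b*x} = sup_x {(y-b)*x - a*x^2}
FOC: (y - b) - 2a*x = 0 => x* = (y - b)/(2a)
x* = (6.5528 - 7)/(2*2) = -0.1118
f*(6.5528) = (y-b)^2/(4a) = (6.5528 - 7)^2/(4*2)
= 0.2/8 = 0.025


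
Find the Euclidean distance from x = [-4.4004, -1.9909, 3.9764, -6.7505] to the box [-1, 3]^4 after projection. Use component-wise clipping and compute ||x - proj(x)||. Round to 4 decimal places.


Project each component onto [-1, 3].
clip(-4.4004) = -1.0, clip(-1.9909) = -1.0, clip(3.9764) = 3.0, clip(-6.7505) = -1.0
Projection = [-1.0, -1.0, 3.0, -1.0]
Squared diffs: [11.5627, 0.9819, 0.9534, 33.0683]
Distance = sqrt(46.5663) = 6.8239


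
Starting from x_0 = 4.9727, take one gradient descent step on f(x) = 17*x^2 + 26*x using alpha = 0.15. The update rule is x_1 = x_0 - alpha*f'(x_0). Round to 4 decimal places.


We compute the gradient at x_0 and apply the update.
f'(x) = 34*x + 26
f'(4.9727) = 34*4.9727 + 26 = 195.0718
x_1 = 4.9727 - 0.15*195.0718 = -24.2881


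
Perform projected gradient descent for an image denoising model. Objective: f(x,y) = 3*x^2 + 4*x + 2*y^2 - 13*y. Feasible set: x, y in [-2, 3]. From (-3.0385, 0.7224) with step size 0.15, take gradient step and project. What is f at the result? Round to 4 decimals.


Step 1: Compute gradient at (-3.0385, 0.7224).
grad_x = 2*3*-3.0385 + 4 = -14.231
grad_y = 2*2*0.7224 - 13 = -10.1104
Step 2: Gradient step.
x_raw = -3.0385 - 0.15*-14.231 = -0.9039
y_raw = 0.7224 - 0.15*-10.1104 = 2.239
Step 3: Project onto [-2, 3].
x_proj = clip(-0.9039) = -0.9039
y_proj = clip(2.239) = 2.239
Step 4: Evaluate f.
f(-0.9039, 2.239) = -20.2452


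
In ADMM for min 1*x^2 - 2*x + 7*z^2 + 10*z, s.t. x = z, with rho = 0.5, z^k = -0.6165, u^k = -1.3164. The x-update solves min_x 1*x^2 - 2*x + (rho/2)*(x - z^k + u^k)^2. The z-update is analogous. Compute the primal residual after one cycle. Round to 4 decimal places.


ADMM iteration with rho = 0.5, z^k = -0.6165, u^k = -1.3164
Step 1: x-update.
Minimize 1*x^2 - 2*x + (0.5/2)*(x + 0.6165 - 1.3164)^2
FOC: (2*1 + 0.5)*x = 2 + 0.5*(-0.6165 + 1.3164)
x^{k+1} = 0.94
Step 2: z-update.
Minimize 7*z^2 + 10*z + (0.5/2)*(0.94 - z - 1.3164)^2
FOC: (2*7 + 0.5)*z = -10 + 0.5*(0.94 - 1.3164)
z^{k+1} = -0.7026
Step 3: u-update.
u^{k+1} = -1.3164 + 0.94 + 0.7026 = 0.3262
Step 4: Primal residual = |0.94 + 0.7026| = 1.6426


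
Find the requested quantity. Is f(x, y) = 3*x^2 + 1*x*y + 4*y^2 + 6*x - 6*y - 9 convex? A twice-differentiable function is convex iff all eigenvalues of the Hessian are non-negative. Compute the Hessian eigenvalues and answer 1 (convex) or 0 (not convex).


The Hessian of f(x,y) = 3*x^2 + 1*x*y + 4*y^2 + 6*x - 6*y - 9 is:
H = [[6, 1], [1, 8]]
Trace = 6 + 8 = 14
Determinant = 6*8 - (1)^2 = 47
Discriminant = (14)^2 - 4*47 = 8.0
Eigenvalues: lambda_1 = 5.5858, lambda_2 = 8.4142
The function is convex.

1


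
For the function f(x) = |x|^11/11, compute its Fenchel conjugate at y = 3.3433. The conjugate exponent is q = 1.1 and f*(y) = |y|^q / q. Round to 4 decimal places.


The conjugate exponent q satisfies 1/p + 1/q = 1.
p = 11, so q = 11/(11 - 1) = 1.1
|y|^q = 3.3433^1.1 = 3.7722
f*(3.3433) = 3.7722 / 1.1 = 3.4293


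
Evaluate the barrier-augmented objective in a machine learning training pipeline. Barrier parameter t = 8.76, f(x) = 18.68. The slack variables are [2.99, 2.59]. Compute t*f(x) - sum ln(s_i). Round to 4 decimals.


Step 1: Compute log-barrier.
ln values: [1.0953, 0.9517]
phi = -(1.0953 + 0.9517) = -2.0469
Step 2: Compute augmented objective.
t*f(x) = 8.76*18.68 = 163.6368
Total = 163.6368 - 2.0469 = 161.5899


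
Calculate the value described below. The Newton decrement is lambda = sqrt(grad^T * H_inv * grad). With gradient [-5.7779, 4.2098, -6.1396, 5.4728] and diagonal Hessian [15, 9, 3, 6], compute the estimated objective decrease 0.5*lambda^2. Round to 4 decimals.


Step 1: H is diagonal, so H^(-1) * g = [-0.3852, 0.4678, -2.0465, 0.9121].
Step 2: g^T H^(-1) g = sum_i g_i^2 / H_ii
  = (-5.7779)^2/15 + (4.2098)^2/9 + (-6.1396)^2/3 + (5.4728)^2/6
  = 2.2256 + 1.9692 + 12.5649 + 4.9919 = 21.7516
Step 3: Objective decrease = 0.5 * g^T H^(-1) g = 10.8758


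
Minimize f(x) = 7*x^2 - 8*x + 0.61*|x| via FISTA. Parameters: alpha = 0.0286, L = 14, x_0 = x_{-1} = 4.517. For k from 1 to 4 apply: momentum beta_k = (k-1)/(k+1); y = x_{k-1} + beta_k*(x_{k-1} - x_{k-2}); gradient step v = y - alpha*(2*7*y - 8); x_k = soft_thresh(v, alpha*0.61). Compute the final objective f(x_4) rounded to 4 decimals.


FISTA on f(x) = 7*x^2 - 8*x + 0.61*|x|
L = 14, alpha = 0.0286
Iteration 1: beta = 0.0, y = 4.517 + 0.0*(4.517 - 4.517) = 4.517
  grad(y) = 55.238, v = y - alpha*grad = 2.9372
  prox(v) = soft_thresh(2.9372, 0.0174) = 2.9197
Iteration 2: beta = 0.3333, y = 2.9197 + 0.3333*(2.9197 - 4.517) = 2.3873
  grad(y) = 25.4226, v = y - alpha*grad = 1.6602
  prox(v) = soft_thresh(1.6602, 0.0174) = 1.6428
Iteration 3: beta = 0.5, y = 1.6428 + 0.5*(1.6428 - 2.9197) = 1.0043
  grad(y) = 6.0605, v = y - alpha*grad = 0.831
  prox(v) = soft_thresh(0.831, 0.0174) = 0.8135
Iteration 4: beta = 0.6, y = 0.8135 + 0.6*(0.8135 - 1.6428) = 0.316
  grad(y) = -3.5761, v = y - alpha*grad = 0.4183
  prox(v) = soft_thresh(0.4183, 0.0174) = 0.4008
f(x_4) = 7*0.4008^2 - 8*0.4008 + 0.61*|0.4008| = -1.8375


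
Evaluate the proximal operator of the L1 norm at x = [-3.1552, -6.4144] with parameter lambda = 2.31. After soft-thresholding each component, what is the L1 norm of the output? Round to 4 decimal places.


Soft-thresholding with lambda = 2.31:
prox(-3.1552) = sign(-3.1552)*max(|-3.1552| - 2.31, 0) = -0.8452
prox(-6.4144) = sign(-6.4144)*max(|-6.4144| - 2.31, 0) = -4.1044
prox(x) = [-0.8452, -4.1044]
||prox(x)||_1 = 0.8452 + 4.1044 = 4.9496


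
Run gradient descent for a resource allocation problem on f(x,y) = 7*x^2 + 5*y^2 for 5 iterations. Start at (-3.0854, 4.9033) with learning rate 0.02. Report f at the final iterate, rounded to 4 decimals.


Gradient descent on f(x,y) = 7*x^2 + 5*y^2.
Starting point: (-3.0854, 4.9033), alpha = 0.02
Step 1: grad_x = 2*7*-3.0854 = -43.1956, grad_y = 2*5*4.9033 = 49.033
  x_1 = -3.0854 - 0.02*-43.1956 = -2.2215
  y_1 = 4.9033 - 0.02*49.033 = 3.9226
Step 2: grad_x = 2*7*-2.2215 = -31.1008, grad_y = 2*5*3.9226 = 39.2264
  x_2 = -2.2215 - 0.02*-31.1008 = -1.5995
  y_2 = 3.9226 - 0.02*39.2264 = 3.1381
Step 3: grad_x = 2*7*-1.5995 = -22.3926, grad_y = 2*5*3.1381 = 31.3811
  x_3 = -1.5995 - 0.02*-22.3926 = -1.1516
  y_3 = 3.1381 - 0.02*31.3811 = 2.5105
Step 4: grad_x = 2*7*-1.1516 = -16.1227, grad_y = 2*5*2.5105 = 25.1049
  x_4 = -1.1516 - 0.02*-16.1227 = -0.8292
  y_4 = 2.5105 - 0.02*25.1049 = 2.0084
Step 5: grad_x = 2*7*-0.8292 = -11.6083, grad_y = 2*5*2.0084 = 20.0839
  x_5 = -0.8292 - 0.02*-11.6083 = -0.597
  y_5 = 2.0084 - 0.02*20.0839 = 1.6067
f(-0.597, 1.6067) = 7*(-0.597)^2 + 5*1.6067^2 = 15.4025


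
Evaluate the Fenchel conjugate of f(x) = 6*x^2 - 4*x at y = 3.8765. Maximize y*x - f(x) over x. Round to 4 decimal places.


f*(y) = sup_x {y*x - a*x^2 - b*x} = sup_x {(y-b)*x - a*x^2}
FOC: (y - b) - 2a*x = 0 => x* = (y - b)/(2a)
x* = (3.8765 + 4)/(2*6) = 0.6564
f*(3.8765) = (y-b)^2/(4a) = (3.8765 + 4)^2/(4*6)
= 62.0393/24 = 2.585


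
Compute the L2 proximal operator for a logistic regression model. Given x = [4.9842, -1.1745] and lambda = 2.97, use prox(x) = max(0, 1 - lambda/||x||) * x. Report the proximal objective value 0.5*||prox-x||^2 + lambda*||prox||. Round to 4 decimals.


Step 1: Compute ||x||.
||x|| = 5.1207
Step 2: Compute scaling factor.
scale = max(0, 1 - 2.97/5.1207) = 0.42
Step 3: prox(x) = [2.0934, -0.4933]
||prox(x)|| = 2.1507
Step 4: Proximal objective.
0.5*||prox-x||^2 = 4.4105
lambda*||prox|| = 6.3876
Total = 10.7981


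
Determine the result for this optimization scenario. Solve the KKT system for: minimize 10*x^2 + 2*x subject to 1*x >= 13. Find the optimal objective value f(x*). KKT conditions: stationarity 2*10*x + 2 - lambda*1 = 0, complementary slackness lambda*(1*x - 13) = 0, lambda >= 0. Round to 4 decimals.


Step 1: Try lambda = 0 (constraint inactive).
x_unc = -2/(2*10) = -0.1
Check: 1*-0.1 = -0.1 < 13 -- violated!
Step 2: Constraint must be active: 1*x = 13
x* = 13/1 = 13.0
lambda = (2*10*13.0 + 2)/1 = 262.0
Step 3: Compute optimal value.
f(x*) = 10*13.0^2 + 2*13.0 = 1716.0


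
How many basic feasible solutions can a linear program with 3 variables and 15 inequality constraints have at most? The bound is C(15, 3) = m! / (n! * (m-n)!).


Each vertex corresponds to some choice of n active constraints out of m, so the number of vertices is at most C(m, n) = m! / (n!(m-n)!).
m = 15, n = 3
Numerator: 15 * 14 * 13
Denominator: 3! = 6
C(15, 3) = 455


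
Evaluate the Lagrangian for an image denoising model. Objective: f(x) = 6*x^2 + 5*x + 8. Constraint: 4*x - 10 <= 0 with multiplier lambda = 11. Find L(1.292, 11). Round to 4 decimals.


Step 1: Evaluate f(x).
f(1.292) = 6*1.292^2 + 5*1.292 + 8 = 24.4756
Step 2: Evaluate g(x).
g(1.292) = 4*1.292 - 10 = -4.832
Step 3: Compute Lagrangian.
L = 24.4756 + 11*-4.832 = -28.6764


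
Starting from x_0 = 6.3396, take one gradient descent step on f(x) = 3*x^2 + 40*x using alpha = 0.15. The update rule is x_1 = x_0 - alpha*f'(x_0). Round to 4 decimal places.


We compute the gradient at x_0 and apply the update.
f'(x) = 6*x + 40
f'(6.3396) = 6*6.3396 + 40 = 78.0376
x_1 = 6.3396 - 0.15*78.0376 = -5.366


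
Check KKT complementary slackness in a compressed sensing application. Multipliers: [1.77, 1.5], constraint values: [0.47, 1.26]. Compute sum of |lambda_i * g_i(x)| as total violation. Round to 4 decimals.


KKT complementary slackness check:
lambda_1 * g_1 = 1.77 * 0.47 = 0.8319
lambda_2 * g_2 = 1.5 * 1.26 = 1.89
Total violation = 0.8319 + 1.89 = 2.7219


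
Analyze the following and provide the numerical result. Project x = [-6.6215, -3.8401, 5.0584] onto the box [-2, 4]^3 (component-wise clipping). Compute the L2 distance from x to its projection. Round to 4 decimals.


Project each component onto [-2, 4].
clip(-6.6215) = -2.0, clip(-3.8401) = -2.0, clip(5.0584) = 4.0
Projection = [-2.0, -2.0, 4.0]
Squared diffs: [21.3583, 3.386, 1.1202]
Distance = sqrt(25.8645) = 5.0857


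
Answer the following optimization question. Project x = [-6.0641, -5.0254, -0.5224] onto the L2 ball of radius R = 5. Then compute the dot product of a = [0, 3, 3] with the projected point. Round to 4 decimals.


Step 1: Compute ||x|| (intermediates to 6 decimals).
||x|| = sqrt((-6.0641)^2 + (-5.0254)^2 + (-0.5224)^2) = 7.893089
Step 2: Project.
Since ||x|| > R, scale = R/||x|| = 5/7.893089 = 0.633466, proj(x) = scale * x
proj(x) = [-3.841401, -3.18342, -0.330923]
Step 3: Dot product.
a^T * proj(x) = 0*(-3.841401) + 3*(-3.18342) + 3*(-0.330923) = -10.543


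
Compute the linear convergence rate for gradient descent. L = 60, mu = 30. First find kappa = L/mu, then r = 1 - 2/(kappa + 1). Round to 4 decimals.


Step 1: Compute the condition number.
kappa = L/mu = 60/30 = 2.0
Step 2: Compute the convergence rate.
r = 1 - 2/(kappa + 1) = 1 - 2*mu/(L + mu) = (L - mu)/(L + mu) = 30/90 = 0.3333


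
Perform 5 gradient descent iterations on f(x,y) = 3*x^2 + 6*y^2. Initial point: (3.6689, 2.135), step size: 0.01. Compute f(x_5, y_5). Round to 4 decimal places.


Gradient descent on f(x,y) = 3*x^2 + 6*y^2.
Starting point: (3.6689, 2.135), alpha = 0.01
Step 1: grad_x = 2*3*3.6689 = 22.0134, grad_y = 2*6*2.135 = 25.62
  x_1 = 3.6689 - 0.01*22.0134 = 3.4488
  y_1 = 2.135 - 0.01*25.62 = 1.8788
Step 2: grad_x = 2*3*3.4488 = 20.6926, grad_y = 2*6*1.8788 = 22.5456
  x_2 = 3.4488 - 0.01*20.6926 = 3.2418
  y_2 = 1.8788 - 0.01*22.5456 = 1.6533
Step 3: grad_x = 2*3*3.2418 = 19.451, grad_y = 2*6*1.6533 = 19.8401
  x_3 = 3.2418 - 0.01*19.451 = 3.0473
  y_3 = 1.6533 - 0.01*19.8401 = 1.4549
Step 4: grad_x = 2*3*3.0473 = 18.284, grad_y = 2*6*1.4549 = 17.4593
  x_4 = 3.0473 - 0.01*18.284 = 2.8645
  y_4 = 1.4549 - 0.01*17.4593 = 1.2803
Step 5: grad_x = 2*3*2.8645 = 17.1869, grad_y = 2*6*1.2803 = 15.3642
  x_5 = 2.8645 - 0.01*17.1869 = 2.6926
  y_5 = 1.2803 - 0.01*15.3642 = 1.1267
f(2.6926, 1.1267) = 3*2.6926^2 + 6*1.1267^2 = 29.3674


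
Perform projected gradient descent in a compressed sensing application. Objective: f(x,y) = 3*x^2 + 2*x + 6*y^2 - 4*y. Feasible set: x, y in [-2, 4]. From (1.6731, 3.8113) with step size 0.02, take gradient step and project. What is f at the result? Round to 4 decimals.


Step 1: Compute gradient at (1.6731, 3.8113).
grad_x = 2*3*1.6731 + 2 = 12.0386
grad_y = 2*6*3.8113 - 4 = 41.7356
Step 2: Gradient step.
x_raw = 1.6731 - 0.02*12.0386 = 1.4323
y_raw = 3.8113 - 0.02*41.7356 = 2.9766
Step 3: Project onto [-2, 4].
x_proj = clip(1.4323) = 1.4323
y_proj = clip(2.9766) = 2.9766
Step 4: Evaluate f.
f(1.4323, 2.9766) = 50.2735


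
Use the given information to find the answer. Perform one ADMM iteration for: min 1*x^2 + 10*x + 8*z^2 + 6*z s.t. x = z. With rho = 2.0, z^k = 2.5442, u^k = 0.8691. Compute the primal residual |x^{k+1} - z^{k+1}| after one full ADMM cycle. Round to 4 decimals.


ADMM iteration with rho = 2.0, z^k = 2.5442, u^k = 0.8691
Step 1: x-update.
Minimize 1*x^2 + 10*x + (2.0/2)*(x - 2.5442 + 0.8691)^2
FOC: (2*1 + 2.0)*x = -10 + 2.0*(2.5442 - 0.8691)
x^{k+1} = -1.6625
Step 2: z-update.
Minimize 8*z^2 + 6*z + (2.0/2)*(-1.6625 - z + 0.8691)^2
FOC: (2*8 + 2.0)*z = -6 + 2.0*(-1.6625 + 0.8691)
z^{k+1} = -0.4215
Step 3: u-update.
u^{k+1} = 0.8691 - 1.6625 + 0.4215 = -0.3719
Step 4: Primal residual = |-1.6625 + 0.4215| = 1.241


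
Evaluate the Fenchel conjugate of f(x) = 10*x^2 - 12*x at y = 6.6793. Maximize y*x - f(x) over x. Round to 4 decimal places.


f*(y) = sup_x {y*x - a*x^2 - b*x} = sup_x {(y-b)*x - a*x^2}
FOC: (y - b) - 2a*x = 0 => x* = (y - b)/(2a)
x* = (6.6793 + 12)/(2*10) = 0.934
f*(6.6793) = (y-b)^2/(4a) = (6.6793 + 12)^2/(4*10)
= 348.9162/40 = 8.7229


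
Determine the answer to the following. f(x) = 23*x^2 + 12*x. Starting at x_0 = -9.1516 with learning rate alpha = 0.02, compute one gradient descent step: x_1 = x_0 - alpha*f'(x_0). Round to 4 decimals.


We compute the gradient at x_0 and apply the update.
f'(x) = 46*x + 12
f'(-9.1516) = 46*-9.1516 + 12 = -408.9736
x_1 = -9.1516 - 0.02*-408.9736 = -0.9721


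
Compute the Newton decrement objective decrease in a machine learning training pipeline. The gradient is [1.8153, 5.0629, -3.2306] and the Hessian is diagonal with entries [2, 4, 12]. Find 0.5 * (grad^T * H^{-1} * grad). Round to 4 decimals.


Step 1: H is diagonal, so H^(-1) * g = [0.9077, 1.2657, -0.2692].
Step 2: g^T H^(-1) g = sum_i g_i^2 / H_ii
  = (1.8153)^2/2 + (5.0629)^2/4 + (-3.2306)^2/12
  = 1.6477 + 6.4082 + 0.8697 = 8.9256
Step 3: Objective decrease = 0.5 * g^T H^(-1) g = 4.4628


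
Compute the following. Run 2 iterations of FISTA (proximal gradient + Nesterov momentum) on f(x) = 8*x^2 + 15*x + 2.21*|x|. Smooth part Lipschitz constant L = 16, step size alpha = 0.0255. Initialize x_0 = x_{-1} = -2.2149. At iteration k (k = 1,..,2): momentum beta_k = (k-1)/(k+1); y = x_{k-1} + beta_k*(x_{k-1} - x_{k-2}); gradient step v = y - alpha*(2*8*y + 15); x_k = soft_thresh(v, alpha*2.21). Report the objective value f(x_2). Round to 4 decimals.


FISTA on f(x) = 8*x^2 + 15*x + 2.21*|x|
L = 16, alpha = 0.0255
Iteration 1: beta = 0.0, y = -2.2149 + 0.0*(-2.2149 + 2.2149) = -2.2149
  grad(y) = -20.4384, v = y - alpha*grad = -1.6937
  prox(v) = soft_thresh(-1.6937, 0.0564) = -1.6374
Iteration 2: beta = 0.3333, y = -1.6374 + 0.3333*(-1.6374 + 2.2149) = -1.4449
  grad(y) = -8.1177, v = y - alpha*grad = -1.2379
  prox(v) = soft_thresh(-1.2379, 0.0564) = -1.1815
f(x_2) = 8*(-1.1815)^2 + 15*(-1.1815) + 2.21*|-1.1815| = -3.9439


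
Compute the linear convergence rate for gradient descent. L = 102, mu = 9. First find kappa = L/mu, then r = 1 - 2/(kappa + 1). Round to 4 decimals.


Step 1: Compute the condition number.
kappa = L/mu = 102/9 = 11.3333
Step 2: Compute the convergence rate.
r = 1 - 2/(kappa + 1) = 1 - 2*mu/(L + mu) = (L - mu)/(L + mu) = 93/111 = 0.8378


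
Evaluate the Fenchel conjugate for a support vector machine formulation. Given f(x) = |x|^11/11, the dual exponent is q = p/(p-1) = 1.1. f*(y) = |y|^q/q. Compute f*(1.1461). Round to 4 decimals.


The conjugate exponent q satisfies 1/p + 1/q = 1.
p = 11, so q = 11/(11 - 1) = 1.1
|y|^q = 1.1461^1.1 = 1.1618
f*(1.1461) = 1.1618 / 1.1 = 1.0562


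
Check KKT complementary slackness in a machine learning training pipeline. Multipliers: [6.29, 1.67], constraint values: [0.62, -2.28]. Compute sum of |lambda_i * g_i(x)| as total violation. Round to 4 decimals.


KKT complementary slackness check:
lambda_1 * g_1 = 6.29 * 0.62 = 3.8998
lambda_2 * g_2 = 1.67 * -2.28 = -3.8076
Total violation = 3.8998 + 3.8076 = 7.7074


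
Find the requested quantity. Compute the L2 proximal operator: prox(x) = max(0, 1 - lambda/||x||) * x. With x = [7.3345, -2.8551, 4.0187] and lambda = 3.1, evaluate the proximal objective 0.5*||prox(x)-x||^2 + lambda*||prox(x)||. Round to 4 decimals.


Step 1: Compute ||x||.
||x|| = 8.8372
Step 2: Compute scaling factor.
scale = max(0, 1 - 3.1/8.8372) = 0.6492
Step 3: prox(x) = [4.7616, -1.8536, 2.609]
||prox(x)|| = 5.7372
Step 4: Proximal objective.
0.5*||prox-x||^2 = 4.805
lambda*||prox|| = 17.7853
Total = 22.5904


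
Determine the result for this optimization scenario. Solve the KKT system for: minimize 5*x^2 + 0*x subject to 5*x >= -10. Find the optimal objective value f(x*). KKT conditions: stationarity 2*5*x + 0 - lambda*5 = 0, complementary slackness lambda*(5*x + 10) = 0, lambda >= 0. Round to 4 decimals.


Step 1: Try lambda = 0 (constraint inactive).
Stationarity: 2*5*x + 0 = 0
x* = 0/(2*5) = 0.0
Check constraint: 5*0.0 = 0.0 >= -10 -- satisfied.
Step 2: Compute optimal value.
f(x*) = 5*0.0^2 + 0*0.0 = 0.0


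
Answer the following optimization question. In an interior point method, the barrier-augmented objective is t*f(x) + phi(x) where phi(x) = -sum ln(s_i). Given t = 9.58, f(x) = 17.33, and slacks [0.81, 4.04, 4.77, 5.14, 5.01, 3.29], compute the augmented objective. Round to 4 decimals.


Step 1: Compute log-barrier.
ln values: [-0.2107, 1.3962, 1.5623, 1.6371, 1.6114, 1.1909]
phi = -(-0.2107 + 1.3962 + 1.5623 + 1.6371 + 1.6114 + 1.1909) = -7.1872
Step 2: Compute augmented objective.
t*f(x) = 9.58*17.33 = 166.0214
Total = 166.0214 - 7.1872 = 158.8342


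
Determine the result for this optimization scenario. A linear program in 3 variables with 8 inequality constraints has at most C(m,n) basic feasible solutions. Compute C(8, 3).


Each vertex corresponds to some choice of n active constraints out of m, so the number of vertices is at most C(m, n) = m! / (n!(m-n)!).
m = 8, n = 3
Numerator: 8 * 7 * 6
Denominator: 3! = 6
C(8, 3) = 56


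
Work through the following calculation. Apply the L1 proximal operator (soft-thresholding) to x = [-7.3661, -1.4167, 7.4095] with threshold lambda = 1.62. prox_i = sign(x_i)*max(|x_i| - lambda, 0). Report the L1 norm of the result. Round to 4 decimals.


Soft-thresholding with lambda = 1.62:
prox(-7.3661) = sign(-7.3661)*max(|-7.3661| - 1.62, 0) = -5.7461
prox(-1.4167) = sign(-1.4167)*max(|-1.4167| - 1.62, 0) = 0.0
prox(7.4095) = sign(7.4095)*max(|7.4095| - 1.62, 0) = 5.7895
prox(x) = [-5.7461, 0.0, 5.7895]
||prox(x)||_1 = 5.7461 + 0.0 + 5.7895 = 11.5356


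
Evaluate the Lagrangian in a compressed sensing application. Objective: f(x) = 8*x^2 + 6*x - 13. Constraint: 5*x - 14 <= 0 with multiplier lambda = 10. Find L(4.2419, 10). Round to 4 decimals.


Step 1: Evaluate f(x).
f(4.2419) = 8*4.2419^2 + 6*4.2419 - 13 = 156.4011
Step 2: Evaluate g(x).
g(4.2419) = 5*4.2419 - 14 = 7.2095
Step 3: Compute Lagrangian.
L = 156.4011 + 10*7.2095 = 228.4961


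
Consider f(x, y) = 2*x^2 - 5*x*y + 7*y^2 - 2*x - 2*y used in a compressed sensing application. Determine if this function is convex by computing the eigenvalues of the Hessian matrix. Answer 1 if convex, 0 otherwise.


The Hessian of f(x,y) = 2*x^2 - 5*x*y + 7*y^2 - 2*x - 2*y is:
H = [[4, -5], [-5, 14]]
Trace = 4 + 14 = 18
Determinant = 4*14 - (-5)^2 = 31
Discriminant = (18)^2 - 4*31 = 200.0
Eigenvalues: lambda_1 = 1.9289, lambda_2 = 16.0711
The function is convex.

1


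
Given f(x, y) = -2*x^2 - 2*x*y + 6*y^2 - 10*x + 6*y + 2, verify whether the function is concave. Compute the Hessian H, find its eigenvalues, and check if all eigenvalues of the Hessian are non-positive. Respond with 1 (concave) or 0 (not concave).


The Hessian of f(x,y) = -2*x^2 - 2*x*y + 6*y^2 - 10*x + 6*y + 2 is:
H = [[-4, -2], [-2, 12]]
Trace = -4 + 12 = 8
Determinant = -4*12 - (-2)^2 = -52
Discriminant = (8)^2 - 4*-52 = 272.0
Eigenvalues: lambda_1 = -4.2462, lambda_2 = 12.2462
The function is not concave.

0


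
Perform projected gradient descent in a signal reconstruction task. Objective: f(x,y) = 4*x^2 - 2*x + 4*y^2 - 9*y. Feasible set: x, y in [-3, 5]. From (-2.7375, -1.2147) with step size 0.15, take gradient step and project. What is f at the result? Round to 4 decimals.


Step 1: Compute gradient at (-2.7375, -1.2147).
grad_x = 2*4*-2.7375 - 2 = -23.9
grad_y = 2*4*-1.2147 - 9 = -18.7176
Step 2: Gradient step.
x_raw = -2.7375 - 0.15*-23.9 = 0.8475
y_raw = -1.2147 - 0.15*-18.7176 = 1.5929
Step 3: Project onto [-3, 5].
x_proj = clip(0.8475) = 0.8475
y_proj = clip(1.5929) = 1.5929
Step 4: Evaluate f.
f(0.8475, 1.5929) = -3.0086


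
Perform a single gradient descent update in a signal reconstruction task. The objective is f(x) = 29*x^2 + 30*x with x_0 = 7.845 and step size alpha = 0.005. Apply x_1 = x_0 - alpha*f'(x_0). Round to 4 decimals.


We compute the gradient at x_0 and apply the update.
f'(x) = 58*x + 30
f'(7.845) = 58*7.845 + 30 = 485.01
x_1 = 7.845 - 0.005*485.01 = 5.42


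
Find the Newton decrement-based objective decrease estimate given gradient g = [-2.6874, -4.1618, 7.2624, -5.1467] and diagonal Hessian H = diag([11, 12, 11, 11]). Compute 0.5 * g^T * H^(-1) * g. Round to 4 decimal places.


Step 1: H is diagonal, so H^(-1) * g = [-0.2443, -0.3468, 0.6602, -0.4679].
Step 2: g^T H^(-1) g = sum_i g_i^2 / H_ii
  = (-2.6874)^2/11 + (-4.1618)^2/12 + (7.2624)^2/11 + (-5.1467)^2/11
  = 0.6566 + 1.4434 + 4.7948 + 2.408 = 9.3028
Step 3: Objective decrease = 0.5 * g^T H^(-1) g = 4.6514
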